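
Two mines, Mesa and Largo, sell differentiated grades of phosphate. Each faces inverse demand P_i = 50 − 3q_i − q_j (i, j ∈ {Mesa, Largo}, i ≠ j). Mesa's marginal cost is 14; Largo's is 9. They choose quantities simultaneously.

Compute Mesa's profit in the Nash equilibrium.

75

Mine Mesa's profit: π = q_{Mesa}(50 − 3q_{Mesa} − q_{Largo}) − 14q_{Mesa}.
∂π/∂q_{Mesa} = 36 − 6q_{Mesa} − q_{Largo} = 0 ⇒ q_{Mesa} = 6 − (1/6)q_{Largo}.
Similarly q_{Largo} = 41/6 − (1/6)q_{Mesa}.
Solving the two reaction functions simultaneously: (1 − (−1/6)(−1/6))q_{Mesa} = 6 − (1/6)·(41/6), so (35/36)q_{Mesa} = 175/36 and q_{Mesa} = 5.
Then q_{Largo} = 41/6 − (1/6)·5 = 6.
P_{Mesa} = 50 − 3·5 − 6 = 29.
Profit = (29 − 14)·5 = 75.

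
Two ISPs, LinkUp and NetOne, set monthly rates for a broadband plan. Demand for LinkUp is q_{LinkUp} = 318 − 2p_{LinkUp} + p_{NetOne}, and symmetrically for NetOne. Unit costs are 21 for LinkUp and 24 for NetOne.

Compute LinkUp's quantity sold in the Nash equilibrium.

LinkUp's profit: π = (p_{LinkUp} − 21)(318 − 2p_{LinkUp} + p_{NetOne}).
∂π/∂p_{LinkUp} = 360 − 4p_{LinkUp} + p_{NetOne} = 0 ⇒ p_{LinkUp} = 90 + 0.25p_{NetOne}.
Similarly p_{NetOne} = 91.5 + 0.25p_{LinkUp}.
Substituting the second reaction function into the first: p_{LinkUp} = 90 + 0.25(91.5 + 0.25p_{LinkUp}), which gives 0.9375p_{LinkUp} = 112.875 ⇒ p_{LinkUp} = 120.4.
Then p_{NetOne} = 91.5 + 0.25·120.4 = 121.6.
q_{LinkUp} = 318 − 2·120.4 + 121.6 = 198.8.

198.8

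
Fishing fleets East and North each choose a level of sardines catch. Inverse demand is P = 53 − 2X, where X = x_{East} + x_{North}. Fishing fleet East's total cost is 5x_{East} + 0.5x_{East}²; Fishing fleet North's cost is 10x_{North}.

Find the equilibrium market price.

Fishing fleet East's profit: π = x_{East}(53 − 2(x_{East} + x_{North})) − 5x_{East} − 0.5x_{East}².
∂π/∂x_{East} = 48 − 5x_{East} − 2x_{North} = 0, so x_{East} = 9.6 − 0.4x_{North}.
For North: ∂π/∂x_{North} = 43 − 4x_{North} − 2x_{East} = 0 ⇒ x_{North} = 10.75 − 0.5x_{East}.
Solving the two reaction functions simultaneously: (1 − (−0.4)(−0.5))x_{East} = 9.6 − 0.4·10.75, so 0.8x_{East} = 5.3 and x_{East} = 6.625.
Then x_{North} = 10.75 − 0.5·6.625 = 7.4375.
Equilibrium price: P = 53 − 2·14.0625 = 24.875.

24.875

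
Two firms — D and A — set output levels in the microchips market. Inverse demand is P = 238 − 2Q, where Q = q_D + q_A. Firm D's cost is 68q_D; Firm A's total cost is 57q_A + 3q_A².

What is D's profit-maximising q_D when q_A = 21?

Firm D's profit: π = q_D(238 − 2(q_D + q_A)) − 68q_D.
∂π/∂q_D = 170 − 4q_D − 2q_A = 0, so q_D = 42.5 − 0.5q_A.
At q_A = 21: q_D = 42.5 − 0.5·21 = 32.

32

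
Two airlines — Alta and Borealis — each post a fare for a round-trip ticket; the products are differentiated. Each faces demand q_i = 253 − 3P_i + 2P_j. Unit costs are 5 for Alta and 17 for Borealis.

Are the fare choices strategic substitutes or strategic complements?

strategic complements

Alta's profit: π = (P_{Alta} − 5)(253 − 3P_{Alta} + 2P_{Borealis}).
∂π/∂P_{Alta} = 268 − 6P_{Alta} + 2P_{Borealis} = 0 ⇒ P_{Alta} = 134/3 + (1/3)P_{Borealis}.
The best-response slope dP_{Alta}/dP_{Borealis} = 1/3 > 0: the reaction function is upward-sloping, so the choices are strategic complements.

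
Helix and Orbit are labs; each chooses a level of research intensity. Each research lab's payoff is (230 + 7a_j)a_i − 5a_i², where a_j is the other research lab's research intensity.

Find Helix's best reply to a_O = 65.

Helix's payoff is (230 + 7a_O)a_H − 5a_H².
∂π/∂a_H = 230 + 7a_O − 10a_H = 0, so a_H = 23 + 0.7a_O.
At a_O = 65: a_H = 23 + 0.7·65 = 68.5.

68.5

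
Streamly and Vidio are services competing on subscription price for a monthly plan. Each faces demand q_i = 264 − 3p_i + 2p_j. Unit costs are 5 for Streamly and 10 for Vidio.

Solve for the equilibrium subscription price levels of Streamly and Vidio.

70.6875, 72.5625

Streamly's profit: π = (p_{Streamly} − 5)(264 − 3p_{Streamly} + 2p_{Vidio}).
∂π/∂p_{Streamly} = 279 − 6p_{Streamly} + 2p_{Vidio} = 0 ⇒ p_{Streamly} = 46.5 + (1/3)p_{Vidio}.
Similarly p_{Vidio} = 49 + (1/3)p_{Streamly}.
Substituting the second reaction function into the first: p_{Streamly} = 46.5 + (1/3)(49 + (1/3)p_{Streamly}), which gives (8/9)p_{Streamly} = 377/6 ⇒ p_{Streamly} = 70.6875.
Then p_{Vidio} = 49 + (1/3)·70.6875 = 72.5625.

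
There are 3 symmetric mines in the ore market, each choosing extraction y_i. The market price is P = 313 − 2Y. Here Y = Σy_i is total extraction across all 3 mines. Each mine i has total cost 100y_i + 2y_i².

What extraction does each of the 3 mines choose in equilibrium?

A representative mine's profit is π_i = y_i(313 − 2Y) − 100y_i − 2y_i², with Y = y_i + Σ_{j≠i} y_j.
First-order condition: 213 − 8y_i − 2Σ_{j≠i} y_j = 0.
In a symmetric equilibrium every mine chooses the same y, so Σ_{j≠i} y_j = 2y. The condition becomes 213 − 12y = 0, giving y = 213/12 = 17.75.

17.75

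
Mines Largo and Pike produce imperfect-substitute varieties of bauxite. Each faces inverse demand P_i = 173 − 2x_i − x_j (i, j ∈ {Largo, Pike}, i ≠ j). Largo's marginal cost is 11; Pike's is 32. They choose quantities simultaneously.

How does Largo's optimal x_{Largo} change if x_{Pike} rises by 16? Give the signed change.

Mine Largo's profit: π = x_{Largo}(173 − 2x_{Largo} − x_{Pike}) − 11x_{Largo}.
∂π/∂x_{Largo} = 162 − 4x_{Largo} − x_{Pike} = 0 ⇒ x_{Largo} = 40.5 − 0.25x_{Pike}.
The reaction-function slope is −0.25, so a 16-unit rise in x_{Pike} moves x_{Largo} by −0.25 × 16 = −4. Largo's best response falls — the actions are strategic substitutes.

-4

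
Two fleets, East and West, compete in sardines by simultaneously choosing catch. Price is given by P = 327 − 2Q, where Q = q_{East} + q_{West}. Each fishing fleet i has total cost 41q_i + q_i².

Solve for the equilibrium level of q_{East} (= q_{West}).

35.75

Fishing fleet East's profit: π = q_{East}(327 − 2(q_{East} + q_{West})) − 41q_{East} − q_{East}².
∂π/∂q_{East} = 286 − 6q_{East} − 2q_{West} = 0, so q_{East} = 143/3 − (1/3)q_{West}.
The game is symmetric, so in equilibrium q_{West} = q_{East}: the reaction function gives (4/3)q_{East} = 143/3, hence q_{East} = 35.75.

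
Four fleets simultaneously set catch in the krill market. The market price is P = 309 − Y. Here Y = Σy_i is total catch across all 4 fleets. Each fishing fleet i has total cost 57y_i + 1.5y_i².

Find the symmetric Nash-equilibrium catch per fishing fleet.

31.5

A representative fishing fleet's profit is π_i = y_i(309 − Y) − 57y_i − 1.5y_i², with Y = y_i + Σ_{j≠i} y_j.
First-order condition: 252 − 5y_i − Σ_{j≠i} y_j = 0.
In a symmetric equilibrium every fishing fleet chooses the same y, so Σ_{j≠i} y_j = 3y. The condition becomes 252 − 8y = 0, giving y = 252/8 = 31.5.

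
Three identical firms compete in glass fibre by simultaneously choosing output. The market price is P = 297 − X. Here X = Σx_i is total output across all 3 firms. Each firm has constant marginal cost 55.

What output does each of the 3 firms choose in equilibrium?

60.5

A representative firm's profit is π_i = x_i(297 − X) − 55x_i, with X = x_i + Σ_{j≠i} x_j.
First-order condition: 242 − 2x_i − Σ_{j≠i} x_j = 0.
In a symmetric equilibrium every firm chooses the same x, so Σ_{j≠i} x_j = 2x. The condition becomes 242 − 4x = 0, giving x = 242/4 = 60.5.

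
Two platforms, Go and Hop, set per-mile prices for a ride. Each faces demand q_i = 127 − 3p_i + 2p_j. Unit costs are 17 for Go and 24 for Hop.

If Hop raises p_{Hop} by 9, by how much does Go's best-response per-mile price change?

Go's profit: π = (p_{Go} − 17)(127 − 3p_{Go} + 2p_{Hop}).
∂π/∂p_{Go} = 178 − 6p_{Go} + 2p_{Hop} = 0 ⇒ p_{Go} = 89/3 + (1/3)p_{Hop}.
The reaction-function slope is 1/3, so a 9-unit rise in p_{Hop} moves p_{Go} by 1/3 × 9 = 3. Go's best response rises — the actions are strategic complements.

3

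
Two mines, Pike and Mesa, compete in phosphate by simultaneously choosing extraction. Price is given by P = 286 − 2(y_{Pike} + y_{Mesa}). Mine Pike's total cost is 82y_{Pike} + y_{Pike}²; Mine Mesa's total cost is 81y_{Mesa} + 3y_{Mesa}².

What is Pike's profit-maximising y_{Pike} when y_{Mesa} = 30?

24

Mine Pike's profit: π = y_{Pike}(286 − 2(y_{Pike} + y_{Mesa})) − 82y_{Pike} − y_{Pike}².
∂π/∂y_{Pike} = 204 − 6y_{Pike} − 2y_{Mesa} = 0, so y_{Pike} = 34 − (1/3)y_{Mesa}.
At y_{Mesa} = 30: y_{Pike} = 34 − (1/3)·30 = 24.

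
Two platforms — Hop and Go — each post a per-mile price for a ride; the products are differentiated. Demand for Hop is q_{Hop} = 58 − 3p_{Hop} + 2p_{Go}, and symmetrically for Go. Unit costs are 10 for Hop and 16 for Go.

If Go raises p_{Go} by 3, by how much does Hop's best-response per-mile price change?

Hop's profit: π = (p_{Hop} − 10)(58 − 3p_{Hop} + 2p_{Go}).
∂π/∂p_{Hop} = 88 − 6p_{Hop} + 2p_{Go} = 0 ⇒ p_{Hop} = 44/3 + (1/3)p_{Go}.
The reaction-function slope is 1/3, so a 3-unit rise in p_{Go} moves p_{Hop} by 1/3 × 3 = 1. Hop's best response rises — the actions are strategic complements.

1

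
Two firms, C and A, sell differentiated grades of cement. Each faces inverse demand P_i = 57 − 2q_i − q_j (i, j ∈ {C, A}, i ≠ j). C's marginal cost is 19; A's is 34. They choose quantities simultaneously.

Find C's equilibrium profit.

147.92

Firm C's profit: π = q_C(57 − 2q_C − q_A) − 19q_C.
∂π/∂q_C = 38 − 4q_C − q_A = 0 ⇒ q_C = 9.5 − 0.25q_A.
Similarly q_A = 5.75 − 0.25q_C.
Substituting the second reaction function into the first: q_C = 9.5 − 0.25(5.75 − 0.25q_C), which gives 0.9375q_C = 8.0625 ⇒ q_C = 8.6.
Then q_A = 5.75 − 0.25·8.6 = 3.6.
P_C = 57 − 2·8.6 − 3.6 = 36.2.
Profit = (36.2 − 19)·8.6 = 147.92.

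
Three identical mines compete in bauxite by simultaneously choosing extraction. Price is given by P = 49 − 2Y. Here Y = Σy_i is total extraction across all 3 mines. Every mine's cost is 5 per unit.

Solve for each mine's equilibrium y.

5.5

A representative mine's profit is π_i = y_i(49 − 2Y) − 5y_i, with Y = y_i + Σ_{j≠i} y_j.
First-order condition: 44 − 4y_i − 2Σ_{j≠i} y_j = 0.
With identical mines, set every y_j = y: then 44 − 4y − 4y = 0, i.e. y = 44/8 = 5.5.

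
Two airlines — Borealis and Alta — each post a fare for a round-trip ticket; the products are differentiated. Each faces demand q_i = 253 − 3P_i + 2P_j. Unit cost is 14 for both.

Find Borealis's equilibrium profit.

10710.1875

Borealis's profit: π = (P_{Borealis} − 14)(253 − 3P_{Borealis} + 2P_{Alta}).
∂π/∂P_{Borealis} = 295 − 6P_{Borealis} + 2P_{Alta} = 0 ⇒ P_{Borealis} = 295/6 + (1/3)P_{Alta}.
Setting P_{Borealis} = P_{Alta} in the reaction function: P_{Borealis} = 295/6 + (1/3)P_{Borealis}, so P_{Borealis} = (295/6) / (2/3) = 73.75.
q_{Borealis} = 253 − 3·73.75 + 2·73.75 = 179.25.
Profit = (73.75 − 14)·179.25 = 10710.1875.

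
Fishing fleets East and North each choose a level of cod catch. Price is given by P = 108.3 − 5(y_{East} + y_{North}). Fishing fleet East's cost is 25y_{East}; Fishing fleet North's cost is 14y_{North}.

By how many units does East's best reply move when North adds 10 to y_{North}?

-5

Fishing fleet East's profit: π = y_{East}(108.3 − 5(y_{East} + y_{North})) − 25y_{East}.
∂π/∂y_{East} = 83.3 − 10y_{East} − 5y_{North} = 0, so y_{East} = 8.33 − 0.5y_{North}.
The reaction-function slope is −0.5, so a 10-unit rise in y_{North} moves y_{East} by −0.5 × 10 = −5. East's best response falls — the actions are strategic substitutes.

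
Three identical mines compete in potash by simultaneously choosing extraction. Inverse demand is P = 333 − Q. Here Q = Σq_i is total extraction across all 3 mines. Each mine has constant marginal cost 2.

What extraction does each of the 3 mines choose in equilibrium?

A representative mine's profit is π_i = q_i(333 − Q) − 2q_i, with Q = q_i + Σ_{j≠i} q_j.
First-order condition: 331 − 2q_i − Σ_{j≠i} q_j = 0.
Imposing symmetry (q_j = q for all j) turns Σ_{j≠i} q_j into 2q, so 331 = 4q and q = 82.75.

82.75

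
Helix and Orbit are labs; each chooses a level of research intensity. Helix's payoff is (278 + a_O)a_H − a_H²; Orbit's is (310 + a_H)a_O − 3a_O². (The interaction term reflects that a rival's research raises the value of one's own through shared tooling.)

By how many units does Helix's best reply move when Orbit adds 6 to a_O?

3

Expanding Helix's payoff: 278a_H + a_Oa_H − a_H².
∂π/∂a_H = 278 + a_O − 2a_H = 0, so a_H = 139 + 0.5a_O.
The reaction-function slope is 0.5, so a 6-unit rise in a_O moves a_H by 0.5 × 6 = 3. Helix's best response rises — the actions are strategic complements.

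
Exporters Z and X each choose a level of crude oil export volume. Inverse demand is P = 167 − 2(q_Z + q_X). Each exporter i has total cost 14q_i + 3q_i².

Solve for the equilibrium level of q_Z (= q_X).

12.75

Exporter Z's profit: π = q_Z(167 − 2(q_Z + q_X)) − 14q_Z − 3q_Z².
∂π/∂q_Z = 153 − 10q_Z − 2q_X = 0, so q_Z = 15.3 − 0.2q_X.
By symmetry q_X = q_Z; substituting into the reaction function, 1.2q_Z = 15.3 and q_Z = 12.75.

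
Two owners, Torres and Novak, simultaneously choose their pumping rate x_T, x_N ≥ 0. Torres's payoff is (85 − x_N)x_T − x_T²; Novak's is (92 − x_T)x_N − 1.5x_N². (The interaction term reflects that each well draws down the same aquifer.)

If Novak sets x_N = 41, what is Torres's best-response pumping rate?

22

Expanding Torres's payoff: 85x_T − x_Nx_T − x_T².
∂π/∂x_T = 85 − x_N − 2x_T = 0, so x_T = 42.5 − 0.5x_N.
At x_N = 41: x_T = 42.5 − 0.5·41 = 22.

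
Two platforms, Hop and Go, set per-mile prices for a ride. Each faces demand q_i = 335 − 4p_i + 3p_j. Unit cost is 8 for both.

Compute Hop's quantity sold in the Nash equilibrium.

261.6

Hop's profit: π = (p_{Hop} − 8)(335 − 4p_{Hop} + 3p_{Go}).
∂π/∂p_{Hop} = 367 − 8p_{Hop} + 3p_{Go} = 0 ⇒ p_{Hop} = 45.875 + 0.375p_{Go}.
The game is symmetric, so in equilibrium p_{Go} = p_{Hop}: the reaction function gives 0.625p_{Hop} = 45.875, hence p_{Hop} = 73.4.
q_{Hop} = 335 − 4·73.4 + 3·73.4 = 261.6.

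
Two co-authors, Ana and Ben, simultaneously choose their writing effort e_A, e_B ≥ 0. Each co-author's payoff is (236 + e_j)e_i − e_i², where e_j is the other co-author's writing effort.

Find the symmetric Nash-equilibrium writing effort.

236

Ana's payoff is (236 + e_B)e_A − e_A².
∂π/∂e_A = 236 + e_B − 2e_A = 0, so e_A = 118 + 0.5e_B.
Setting e_A = e_B in the reaction function: e_A = 118 + 0.5e_A, so e_A = 118 / 0.5 = 236.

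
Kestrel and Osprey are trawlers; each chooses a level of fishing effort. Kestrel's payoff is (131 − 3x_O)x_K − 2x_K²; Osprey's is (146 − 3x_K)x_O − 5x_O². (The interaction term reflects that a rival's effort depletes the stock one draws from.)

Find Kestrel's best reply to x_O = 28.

Expanding Kestrel's payoff: 131x_K − 3x_Ox_K − 2x_K².
∂π/∂x_K = 131 − 3x_O − 4x_K = 0, so x_K = 32.75 − 0.75x_O.
At x_O = 28: x_K = 32.75 − 0.75·28 = 11.75.

11.75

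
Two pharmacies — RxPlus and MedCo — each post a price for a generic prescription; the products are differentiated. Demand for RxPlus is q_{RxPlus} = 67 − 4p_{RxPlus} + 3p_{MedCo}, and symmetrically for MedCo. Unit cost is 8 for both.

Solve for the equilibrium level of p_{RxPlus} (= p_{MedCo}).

RxPlus's profit: π = (p_{RxPlus} − 8)(67 − 4p_{RxPlus} + 3p_{MedCo}).
∂π/∂p_{RxPlus} = 99 − 8p_{RxPlus} + 3p_{MedCo} = 0 ⇒ p_{RxPlus} = 12.375 + 0.375p_{MedCo}.
By symmetry p_{MedCo} = p_{RxPlus}; substituting into the reaction function, 0.625p_{RxPlus} = 12.375 and p_{RxPlus} = 19.8.

19.8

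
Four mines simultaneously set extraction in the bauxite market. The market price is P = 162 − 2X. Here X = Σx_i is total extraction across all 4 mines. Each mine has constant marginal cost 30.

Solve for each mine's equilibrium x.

A representative mine's profit is π_i = x_i(162 − 2X) − 30x_i, with X = x_i + Σ_{j≠i} x_j.
First-order condition: 132 − 4x_i − 2Σ_{j≠i} x_j = 0.
Imposing symmetry (x_j = x for all j) turns Σ_{j≠i} x_j into 3x, so 132 = 10x and x = 13.2.

13.2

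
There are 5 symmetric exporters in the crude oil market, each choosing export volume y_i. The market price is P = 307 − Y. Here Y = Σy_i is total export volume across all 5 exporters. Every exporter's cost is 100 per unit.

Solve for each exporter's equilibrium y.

A representative exporter's profit is π_i = y_i(307 − Y) − 100y_i, with Y = y_i + Σ_{j≠i} y_j.
First-order condition: 207 − 2y_i − Σ_{j≠i} y_j = 0.
Imposing symmetry (y_j = y for all j) turns Σ_{j≠i} y_j into 4y, so 207 = 6y and y = 34.5.

34.5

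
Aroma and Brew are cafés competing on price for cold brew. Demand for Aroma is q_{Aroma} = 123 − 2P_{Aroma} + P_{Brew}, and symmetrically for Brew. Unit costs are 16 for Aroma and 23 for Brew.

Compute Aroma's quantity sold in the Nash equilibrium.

Aroma's profit: π = (P_{Aroma} − 16)(123 − 2P_{Aroma} + P_{Brew}).
∂π/∂P_{Aroma} = 155 − 4P_{Aroma} + P_{Brew} = 0 ⇒ P_{Aroma} = 38.75 + 0.25P_{Brew}.
Similarly P_{Brew} = 42.25 + 0.25P_{Aroma}.
Plugging P_{Brew} into Aroma's best response: P_{Aroma} = 38.75 + 0.25(42.25 + 0.25P_{Aroma}) ⇒ 0.9375P_{Aroma} = 49.3125, so P_{Aroma} = 52.6.
Then P_{Brew} = 42.25 + 0.25·52.6 = 55.4.
q_{Aroma} = 123 − 2·52.6 + 55.4 = 73.2.

73.2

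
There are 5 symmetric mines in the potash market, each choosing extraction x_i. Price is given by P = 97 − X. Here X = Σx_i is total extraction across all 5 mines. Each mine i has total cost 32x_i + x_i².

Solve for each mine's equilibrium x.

A representative mine's profit is π_i = x_i(97 − X) − 32x_i − x_i², with X = x_i + Σ_{j≠i} x_j.
First-order condition: 65 − 4x_i − Σ_{j≠i} x_j = 0.
In a symmetric equilibrium every mine chooses the same x, so Σ_{j≠i} x_j = 4x. The condition becomes 65 − 8x = 0, giving x = 65/8 = 8.125.

8.125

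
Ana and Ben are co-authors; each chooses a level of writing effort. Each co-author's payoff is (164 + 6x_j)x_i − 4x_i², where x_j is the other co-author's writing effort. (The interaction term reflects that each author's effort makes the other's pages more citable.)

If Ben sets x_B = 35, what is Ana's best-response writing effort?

Ana's payoff is (164 + 6x_B)x_A − 4x_A².
∂π/∂x_A = 164 + 6x_B − 8x_A = 0, so x_A = 20.5 + 0.75x_B.
At x_B = 35: x_A = 20.5 + 0.75·35 = 46.75.

46.75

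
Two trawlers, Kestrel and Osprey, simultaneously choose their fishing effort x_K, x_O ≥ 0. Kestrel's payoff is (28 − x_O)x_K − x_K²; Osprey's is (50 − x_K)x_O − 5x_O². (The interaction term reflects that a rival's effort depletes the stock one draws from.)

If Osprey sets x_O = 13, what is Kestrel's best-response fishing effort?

Expanding Kestrel's payoff: 28x_K − x_Ox_K − x_K².
∂π/∂x_K = 28 − x_O − 2x_K = 0, so x_K = 14 − 0.5x_O.
At x_O = 13: x_K = 14 − 0.5·13 = 7.5.

7.5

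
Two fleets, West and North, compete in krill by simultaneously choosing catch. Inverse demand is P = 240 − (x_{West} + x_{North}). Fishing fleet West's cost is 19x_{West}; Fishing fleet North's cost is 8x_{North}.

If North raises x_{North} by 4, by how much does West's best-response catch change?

-2

Fishing fleet West's profit: π = x_{West}(240 − (x_{West} + x_{North})) − 19x_{West}.
∂π/∂x_{West} = 221 − 2x_{West} − x_{North} = 0, so x_{West} = 110.5 − 0.5x_{North}.
The reaction-function slope is −0.5, so a 4-unit rise in x_{North} moves x_{West} by −0.5 × 4 = −2. West's best response falls — the actions are strategic substitutes.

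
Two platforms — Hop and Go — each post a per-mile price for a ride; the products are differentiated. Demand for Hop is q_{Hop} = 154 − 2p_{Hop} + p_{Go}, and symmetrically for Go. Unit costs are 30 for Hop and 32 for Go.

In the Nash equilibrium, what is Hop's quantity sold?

Hop's profit: π = (p_{Hop} − 30)(154 − 2p_{Hop} + p_{Go}).
∂π/∂p_{Hop} = 214 − 4p_{Hop} + p_{Go} = 0 ⇒ p_{Hop} = 53.5 + 0.25p_{Go}.
Similarly p_{Go} = 54.5 + 0.25p_{Hop}.
Plugging p_{Go} into Hop's best response: p_{Hop} = 53.5 + 0.25(54.5 + 0.25p_{Hop}) ⇒ 0.9375p_{Hop} = 67.125, so p_{Hop} = 71.6.
Then p_{Go} = 54.5 + 0.25·71.6 = 72.4.
q_{Hop} = 154 − 2·71.6 + 72.4 = 83.2.

83.2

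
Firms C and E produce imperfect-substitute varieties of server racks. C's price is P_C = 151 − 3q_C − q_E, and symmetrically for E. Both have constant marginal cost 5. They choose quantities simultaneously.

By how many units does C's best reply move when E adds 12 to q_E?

-2

Firm C's profit: π = q_C(151 − 3q_C − q_E) − 5q_C.
∂π/∂q_C = 146 − 6q_C − q_E = 0 ⇒ q_C = 73/3 − (1/6)q_E.
The reaction-function slope is −1/6, so a 12-unit rise in q_E moves q_C by −1/6 × 12 = −2. C's best response falls — the actions are strategic substitutes.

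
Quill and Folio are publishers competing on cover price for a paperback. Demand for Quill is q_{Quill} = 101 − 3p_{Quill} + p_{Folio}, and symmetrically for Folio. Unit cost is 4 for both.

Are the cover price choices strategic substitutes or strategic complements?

strategic complements

Quill's profit: π = (p_{Quill} − 4)(101 − 3p_{Quill} + p_{Folio}).
∂π/∂p_{Quill} = 113 − 6p_{Quill} + p_{Folio} = 0 ⇒ p_{Quill} = 113/6 + (1/6)p_{Folio}.
The best-response slope dp_{Quill}/dp_{Folio} = 1/6 > 0: the reaction function is upward-sloping, so the choices are strategic complements.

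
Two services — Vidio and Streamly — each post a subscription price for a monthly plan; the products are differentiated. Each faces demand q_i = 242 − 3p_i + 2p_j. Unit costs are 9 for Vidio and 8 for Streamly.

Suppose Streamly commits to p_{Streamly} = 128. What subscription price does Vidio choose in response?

87.5

Vidio's profit: π = (p_{Vidio} − 9)(242 − 3p_{Vidio} + 2p_{Streamly}).
∂π/∂p_{Vidio} = 269 − 6p_{Vidio} + 2p_{Streamly} = 0 ⇒ p_{Vidio} = 269/6 + (1/3)p_{Streamly}.
At p_{Streamly} = 128: p_{Vidio} = 269/6 + (1/3)·128 = 87.5.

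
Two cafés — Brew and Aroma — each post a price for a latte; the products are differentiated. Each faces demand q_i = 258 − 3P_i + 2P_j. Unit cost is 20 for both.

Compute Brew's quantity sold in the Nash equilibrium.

Brew's profit: π = (P_{Brew} − 20)(258 − 3P_{Brew} + 2P_{Aroma}).
∂π/∂P_{Brew} = 318 − 6P_{Brew} + 2P_{Aroma} = 0 ⇒ P_{Brew} = 53 + (1/3)P_{Aroma}.
The game is symmetric, so in equilibrium P_{Aroma} = P_{Brew}: the reaction function gives (2/3)P_{Brew} = 53, hence P_{Brew} = 79.5.
q_{Brew} = 258 − 3·79.5 + 2·79.5 = 178.5.

178.5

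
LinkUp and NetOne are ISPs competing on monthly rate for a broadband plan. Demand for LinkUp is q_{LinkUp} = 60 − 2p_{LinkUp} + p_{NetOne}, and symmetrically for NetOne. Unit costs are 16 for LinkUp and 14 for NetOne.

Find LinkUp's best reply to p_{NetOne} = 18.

LinkUp's profit: π = (p_{LinkUp} − 16)(60 − 2p_{LinkUp} + p_{NetOne}).
∂π/∂p_{LinkUp} = 92 − 4p_{LinkUp} + p_{NetOne} = 0 ⇒ p_{LinkUp} = 23 + 0.25p_{NetOne}.
At p_{NetOne} = 18: p_{LinkUp} = 23 + 0.25·18 = 27.5.

27.5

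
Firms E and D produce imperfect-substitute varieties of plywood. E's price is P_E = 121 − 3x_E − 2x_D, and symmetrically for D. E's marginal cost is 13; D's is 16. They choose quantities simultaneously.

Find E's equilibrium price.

Firm E's profit: π = x_E(121 − 3x_E − 2x_D) − 13x_E.
∂π/∂x_E = 108 − 6x_E − 2x_D = 0 ⇒ x_E = 18 − (1/3)x_D.
Similarly x_D = 17.5 − (1/3)x_E.
Solving the two reaction functions simultaneously: (1 − (−1/3)(−1/3))x_E = 18 − (1/3)·17.5, so (8/9)x_E = 73/6 and x_E = 13.6875.
Then x_D = 17.5 − (1/3)·13.6875 = 12.9375.
P_E = 121 − 3·13.6875 − 2·12.9375 = 54.0625.

54.0625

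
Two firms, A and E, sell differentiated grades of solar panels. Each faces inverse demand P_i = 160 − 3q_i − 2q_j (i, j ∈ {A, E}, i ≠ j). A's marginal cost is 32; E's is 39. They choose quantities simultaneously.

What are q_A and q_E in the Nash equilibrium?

Firm A's profit: π = q_A(160 − 3q_A − 2q_E) − 32q_A.
∂π/∂q_A = 128 − 6q_A − 2q_E = 0 ⇒ q_A = 64/3 − (1/3)q_E.
Similarly q_E = 121/6 − (1/3)q_A.
Solving the two reaction functions simultaneously: (1 − (−1/3)(−1/3))q_A = 64/3 − (1/3)·(121/6), so (8/9)q_A = 263/18 and q_A = 16.4375.
Then q_E = 121/6 − (1/3)·16.4375 = 14.6875.

16.4375, 14.6875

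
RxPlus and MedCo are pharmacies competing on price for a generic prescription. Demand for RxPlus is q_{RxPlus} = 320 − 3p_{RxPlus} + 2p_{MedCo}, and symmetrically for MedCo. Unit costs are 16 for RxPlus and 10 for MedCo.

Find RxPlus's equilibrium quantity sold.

224.625

RxPlus's profit: π = (p_{RxPlus} − 16)(320 − 3p_{RxPlus} + 2p_{MedCo}).
∂π/∂p_{RxPlus} = 368 − 6p_{RxPlus} + 2p_{MedCo} = 0 ⇒ p_{RxPlus} = 184/3 + (1/3)p_{MedCo}.
Similarly p_{MedCo} = 175/3 + (1/3)p_{RxPlus}.
Plugging p_{MedCo} into RxPlus's best response: p_{RxPlus} = 184/3 + (1/3)(175/3 + (1/3)p_{RxPlus}) ⇒ (8/9)p_{RxPlus} = 727/9, so p_{RxPlus} = 90.875.
Then p_{MedCo} = 175/3 + (1/3)·90.875 = 88.625.
q_{RxPlus} = 320 − 3·90.875 + 2·88.625 = 224.625.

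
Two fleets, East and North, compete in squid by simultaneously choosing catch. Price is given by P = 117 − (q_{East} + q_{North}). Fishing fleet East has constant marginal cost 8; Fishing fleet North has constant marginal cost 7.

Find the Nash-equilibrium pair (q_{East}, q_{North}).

36, 37

Fishing fleet East's profit: π = q_{East}(117 − (q_{East} + q_{North})) − 8q_{East}.
∂π/∂q_{East} = 109 − 2q_{East} − q_{North} = 0, so q_{East} = 54.5 − 0.5q_{North}.
By the same steps for North: q_{North} = 55 − 0.5q_{East}.
Plugging q_{North} into East's best response: q_{East} = 54.5 − 0.5(55 − 0.5q_{East}) ⇒ 0.75q_{East} = 27, so q_{East} = 36.
Then q_{North} = 55 − 0.5·36 = 37.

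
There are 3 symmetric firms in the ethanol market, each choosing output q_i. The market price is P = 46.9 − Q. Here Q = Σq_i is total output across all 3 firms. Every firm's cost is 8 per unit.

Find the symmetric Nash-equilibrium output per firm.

A representative firm's profit is π_i = q_i(46.9 − Q) − 8q_i, with Q = q_i + Σ_{j≠i} q_j.
First-order condition: 38.9 − 2q_i − Σ_{j≠i} q_j = 0.
With identical firms, set every q_j = q: then 38.9 − 2q − 2q = 0, i.e. q = 38.9/4 = 9.725.

9.725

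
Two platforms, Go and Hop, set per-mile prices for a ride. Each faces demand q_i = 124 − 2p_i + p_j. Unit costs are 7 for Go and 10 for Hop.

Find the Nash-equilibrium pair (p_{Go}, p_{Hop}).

46.4, 47.6

Go's profit: π = (p_{Go} − 7)(124 − 2p_{Go} + p_{Hop}).
∂π/∂p_{Go} = 138 − 4p_{Go} + p_{Hop} = 0 ⇒ p_{Go} = 34.5 + 0.25p_{Hop}.
Similarly p_{Hop} = 36 + 0.25p_{Go}.
Solving the two reaction functions simultaneously: (1 − (0.25)(0.25))p_{Go} = 34.5 + 0.25·36, so 0.9375p_{Go} = 43.5 and p_{Go} = 46.4.
Then p_{Hop} = 36 + 0.25·46.4 = 47.6.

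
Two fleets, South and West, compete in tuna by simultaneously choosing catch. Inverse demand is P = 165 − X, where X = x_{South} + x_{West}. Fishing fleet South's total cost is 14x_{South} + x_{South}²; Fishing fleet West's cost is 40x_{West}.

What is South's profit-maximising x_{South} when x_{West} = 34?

29.25

Fishing fleet South's profit: π = x_{South}(165 − (x_{South} + x_{West})) − 14x_{South} − x_{South}².
∂π/∂x_{South} = 151 − 4x_{South} − x_{West} = 0, so x_{South} = 37.75 − 0.25x_{West}.
At x_{West} = 34: x_{South} = 37.75 − 0.25·34 = 29.25.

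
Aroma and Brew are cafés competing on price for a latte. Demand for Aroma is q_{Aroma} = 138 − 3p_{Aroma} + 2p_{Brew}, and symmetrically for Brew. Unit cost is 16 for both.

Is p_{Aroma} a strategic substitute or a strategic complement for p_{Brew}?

strategic complements

Aroma's profit: π = (p_{Aroma} − 16)(138 − 3p_{Aroma} + 2p_{Brew}).
∂π/∂p_{Aroma} = 186 − 6p_{Aroma} + 2p_{Brew} = 0 ⇒ p_{Aroma} = 31 + (1/3)p_{Brew}.
The best-response slope dp_{Aroma}/dp_{Brew} = 1/3 > 0: the reaction function is upward-sloping, so the choices are strategic complements.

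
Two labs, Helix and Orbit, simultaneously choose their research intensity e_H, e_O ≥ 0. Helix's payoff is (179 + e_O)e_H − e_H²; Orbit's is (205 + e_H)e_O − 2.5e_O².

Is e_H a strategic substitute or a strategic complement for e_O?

Expanding Helix's payoff: 179e_H + e_Oe_H − e_H².
∂π/∂e_H = 179 + e_O − 2e_H = 0, so e_H = 89.5 + 0.5e_O.
The best-response slope de_H/de_O = 0.5 > 0: the reaction function is upward-sloping, so the choices are strategic complements.

strategic complements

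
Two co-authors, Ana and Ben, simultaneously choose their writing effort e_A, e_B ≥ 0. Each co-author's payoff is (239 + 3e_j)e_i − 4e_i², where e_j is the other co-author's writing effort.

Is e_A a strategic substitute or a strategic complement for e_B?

Ana's payoff is (239 + 3e_B)e_A − 4e_A².
∂π/∂e_A = 239 + 3e_B − 8e_A = 0, so e_A = 29.875 + 0.375e_B.
The best-response slope de_A/de_B = 0.375 > 0: the reaction function is upward-sloping, so the choices are strategic complements.

strategic complements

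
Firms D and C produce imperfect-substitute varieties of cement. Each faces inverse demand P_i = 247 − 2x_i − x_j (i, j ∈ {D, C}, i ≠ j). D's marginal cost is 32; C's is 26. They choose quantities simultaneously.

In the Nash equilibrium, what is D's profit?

3629.52

Firm D's profit: π = x_D(247 − 2x_D − x_C) − 32x_D.
∂π/∂x_D = 215 − 4x_D − x_C = 0 ⇒ x_D = 53.75 − 0.25x_C.
Similarly x_C = 55.25 − 0.25x_D.
Plugging x_C into D's best response: x_D = 53.75 − 0.25(55.25 − 0.25x_D) ⇒ 0.9375x_D = 39.9375, so x_D = 42.6.
Then x_C = 55.25 − 0.25·42.6 = 44.6.
P_D = 247 − 2·42.6 − 44.6 = 117.2.
Profit = (117.2 − 32)·42.6 = 3629.52.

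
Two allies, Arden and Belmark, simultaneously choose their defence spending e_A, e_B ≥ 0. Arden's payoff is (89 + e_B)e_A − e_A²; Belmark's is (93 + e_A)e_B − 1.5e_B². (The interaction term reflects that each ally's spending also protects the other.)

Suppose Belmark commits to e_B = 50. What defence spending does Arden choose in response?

Expanding Arden's payoff: 89e_A + e_Be_A − e_A².
∂π/∂e_A = 89 + e_B − 2e_A = 0, so e_A = 44.5 + 0.5e_B.
At e_B = 50: e_A = 44.5 + 0.5·50 = 69.5.

69.5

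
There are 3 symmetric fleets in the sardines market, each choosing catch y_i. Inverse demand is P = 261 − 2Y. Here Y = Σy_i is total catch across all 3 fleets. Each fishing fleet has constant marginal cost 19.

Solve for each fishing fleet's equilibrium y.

A representative fishing fleet's profit is π_i = y_i(261 − 2Y) − 19y_i, with Y = y_i + Σ_{j≠i} y_j.
First-order condition: 242 − 4y_i − 2Σ_{j≠i} y_j = 0.
In a symmetric equilibrium every fishing fleet chooses the same y, so Σ_{j≠i} y_j = 2y. The condition becomes 242 − 8y = 0, giving y = 242/8 = 30.25.

30.25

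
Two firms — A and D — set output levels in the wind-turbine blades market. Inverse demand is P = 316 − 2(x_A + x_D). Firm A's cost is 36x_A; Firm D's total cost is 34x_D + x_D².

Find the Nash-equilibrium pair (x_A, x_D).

Firm A's profit: π = x_A(316 − 2(x_A + x_D)) − 36x_A.
∂π/∂x_A = 280 − 4x_A − 2x_D = 0, so x_A = 70 − 0.5x_D.
For D: ∂π/∂x_D = 282 − 6x_D − 2x_A = 0 ⇒ x_D = 47 − (1/3)x_A.
Solving the two reaction functions simultaneously: (1 − (−0.5)(−1/3))x_A = 70 − 0.5·47, so (5/6)x_A = 46.5 and x_A = 55.8.
Then x_D = 47 − (1/3)·55.8 = 28.4.

55.8, 28.4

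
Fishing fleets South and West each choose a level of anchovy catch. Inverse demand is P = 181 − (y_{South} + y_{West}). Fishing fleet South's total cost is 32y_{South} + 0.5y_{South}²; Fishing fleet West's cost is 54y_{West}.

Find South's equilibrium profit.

Fishing fleet South's profit: π = y_{South}(181 − (y_{South} + y_{West})) − 32y_{South} − 0.5y_{South}².
∂π/∂y_{South} = 149 − 3y_{South} − y_{West} = 0, so y_{South} = 149/3 − (1/3)y_{West}.
For West: ∂π/∂y_{West} = 127 − 2y_{West} − y_{South} = 0 ⇒ y_{West} = 63.5 − 0.5y_{South}.
Plugging y_{West} into South's best response: y_{South} = 149/3 − (1/3)(63.5 − 0.5y_{South}) ⇒ (5/6)y_{South} = 28.5, so y_{South} = 34.2.
Then y_{West} = 63.5 − 0.5·34.2 = 46.4.
Price P = 181 − 80.6 = 100.4.
South's profit: (100.4 − 32)·34.2 − 0.5(34.2)² = 1754.46.

1754.46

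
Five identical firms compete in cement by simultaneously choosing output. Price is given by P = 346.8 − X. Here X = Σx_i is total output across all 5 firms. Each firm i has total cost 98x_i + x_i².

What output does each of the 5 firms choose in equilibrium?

A representative firm's profit is π_i = x_i(346.8 − X) − 98x_i − x_i², with X = x_i + Σ_{j≠i} x_j.
First-order condition: 248.8 − 4x_i − Σ_{j≠i} x_j = 0.
With identical firms, set every x_j = x: then 248.8 − 4x − 4x = 0, i.e. x = 248.8/8 = 31.1.

31.1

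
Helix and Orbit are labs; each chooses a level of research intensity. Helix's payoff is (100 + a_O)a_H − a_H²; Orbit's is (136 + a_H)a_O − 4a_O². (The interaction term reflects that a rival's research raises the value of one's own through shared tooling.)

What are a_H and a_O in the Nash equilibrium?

Expanding Helix's payoff: 100a_H + a_Oa_H − a_H².
∂π/∂a_H = 100 + a_O − 2a_H = 0, so a_H = 50 + 0.5a_O.
Likewise for Orbit: a_O = 17 + 0.125a_H.
Plugging a_O into Helix's best response: a_H = 50 + 0.5(17 + 0.125a_H) ⇒ 0.9375a_H = 58.5, so a_H = 62.4.
Then a_O = 17 + 0.125·62.4 = 24.8.

62.4, 24.8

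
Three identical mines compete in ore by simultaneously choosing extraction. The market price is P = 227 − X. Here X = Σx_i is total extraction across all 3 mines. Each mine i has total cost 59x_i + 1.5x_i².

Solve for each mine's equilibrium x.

24

A representative mine's profit is π_i = x_i(227 − X) − 59x_i − 1.5x_i², with X = x_i + Σ_{j≠i} x_j.
First-order condition: 168 − 5x_i − Σ_{j≠i} x_j = 0.
With identical mines, set every x_j = x: then 168 − 5x − 2x = 0, i.e. x = 168/7 = 24.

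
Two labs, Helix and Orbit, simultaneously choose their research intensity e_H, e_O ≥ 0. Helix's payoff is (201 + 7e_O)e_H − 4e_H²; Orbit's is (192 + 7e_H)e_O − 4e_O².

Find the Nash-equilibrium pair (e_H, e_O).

196.8, 196.2

Expanding Helix's payoff: 201e_H + 7e_Oe_H − 4e_H².
∂π/∂e_H = 201 + 7e_O − 8e_H = 0, so e_H = 25.125 + 0.875e_O.
Likewise for Orbit: e_O = 24 + 0.875e_H.
Solving the two reaction functions simultaneously: (1 − (0.875)(0.875))e_H = 25.125 + 0.875·24, so (15/64)e_H = 46.125 and e_H = 196.8.
Then e_O = 24 + 0.875·196.8 = 196.2.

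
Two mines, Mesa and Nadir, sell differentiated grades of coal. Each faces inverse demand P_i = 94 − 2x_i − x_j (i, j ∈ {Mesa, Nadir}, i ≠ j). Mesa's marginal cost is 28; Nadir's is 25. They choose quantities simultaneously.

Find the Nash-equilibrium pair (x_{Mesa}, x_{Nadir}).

Mine Mesa's profit: π = x_{Mesa}(94 − 2x_{Mesa} − x_{Nadir}) − 28x_{Mesa}.
∂π/∂x_{Mesa} = 66 − 4x_{Mesa} − x_{Nadir} = 0 ⇒ x_{Mesa} = 16.5 − 0.25x_{Nadir}.
Similarly x_{Nadir} = 17.25 − 0.25x_{Mesa}.
Substituting the second reaction function into the first: x_{Mesa} = 16.5 − 0.25(17.25 − 0.25x_{Mesa}), which gives 0.9375x_{Mesa} = 12.1875 ⇒ x_{Mesa} = 13.
Then x_{Nadir} = 17.25 − 0.25·13 = 14.

13, 14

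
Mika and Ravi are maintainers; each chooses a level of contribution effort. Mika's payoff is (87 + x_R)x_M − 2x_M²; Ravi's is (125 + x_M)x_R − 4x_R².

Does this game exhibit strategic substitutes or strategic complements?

strategic complements

Expanding Mika's payoff: 87x_M + x_Rx_M − 2x_M².
∂π/∂x_M = 87 + x_R − 4x_M = 0, so x_M = 21.75 + 0.25x_R.
The best-response slope dx_M/dx_R = 0.25 > 0: the reaction function is upward-sloping, so the choices are strategic complements.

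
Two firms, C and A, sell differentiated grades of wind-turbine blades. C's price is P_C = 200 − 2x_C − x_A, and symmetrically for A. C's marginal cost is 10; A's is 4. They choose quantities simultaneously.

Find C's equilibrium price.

Firm C's profit: π = x_C(200 − 2x_C − x_A) − 10x_C.
∂π/∂x_C = 190 − 4x_C − x_A = 0 ⇒ x_C = 47.5 − 0.25x_A.
Similarly x_A = 49 − 0.25x_C.
Plugging x_A into C's best response: x_C = 47.5 − 0.25(49 − 0.25x_C) ⇒ 0.9375x_C = 35.25, so x_C = 37.6.
Then x_A = 49 − 0.25·37.6 = 39.6.
P_C = 200 − 2·37.6 − 39.6 = 85.2.

85.2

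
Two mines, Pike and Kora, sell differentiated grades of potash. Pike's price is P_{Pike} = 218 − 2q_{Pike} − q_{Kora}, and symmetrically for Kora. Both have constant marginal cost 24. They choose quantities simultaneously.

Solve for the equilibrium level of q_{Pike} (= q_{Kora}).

Mine Pike's profit: π = q_{Pike}(218 − 2q_{Pike} − q_{Kora}) − 24q_{Pike}.
∂π/∂q_{Pike} = 194 − 4q_{Pike} − q_{Kora} = 0 ⇒ q_{Pike} = 48.5 − 0.25q_{Kora}.
By symmetry q_{Kora} = q_{Pike}; substituting into the reaction function, 1.25q_{Pike} = 48.5 and q_{Pike} = 38.8.

38.8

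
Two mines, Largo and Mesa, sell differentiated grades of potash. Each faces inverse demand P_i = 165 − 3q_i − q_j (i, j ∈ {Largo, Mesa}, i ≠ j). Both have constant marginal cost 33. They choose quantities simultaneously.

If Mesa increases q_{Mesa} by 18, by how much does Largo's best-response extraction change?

Mine Largo's profit: π = q_{Largo}(165 − 3q_{Largo} − q_{Mesa}) − 33q_{Largo}.
∂π/∂q_{Largo} = 132 − 6q_{Largo} − q_{Mesa} = 0 ⇒ q_{Largo} = 22 − (1/6)q_{Mesa}.
The reaction-function slope is −1/6, so an 18-unit rise in q_{Mesa} moves q_{Largo} by −1/6 × 18 = −3. Largo's best response falls — the actions are strategic substitutes.

-3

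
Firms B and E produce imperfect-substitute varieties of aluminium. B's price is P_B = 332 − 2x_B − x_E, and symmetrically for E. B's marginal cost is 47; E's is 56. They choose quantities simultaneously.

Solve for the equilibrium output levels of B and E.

57.6, 54.6

Firm B's profit: π = x_B(332 − 2x_B − x_E) − 47x_B.
∂π/∂x_B = 285 − 4x_B − x_E = 0 ⇒ x_B = 71.25 − 0.25x_E.
Similarly x_E = 69 − 0.25x_B.
Plugging x_E into B's best response: x_B = 71.25 − 0.25(69 − 0.25x_B) ⇒ 0.9375x_B = 54, so x_B = 57.6.
Then x_E = 69 − 0.25·57.6 = 54.6.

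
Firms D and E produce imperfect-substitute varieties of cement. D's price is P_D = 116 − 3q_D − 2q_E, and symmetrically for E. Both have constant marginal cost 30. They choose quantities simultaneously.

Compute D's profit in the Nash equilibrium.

Firm D's profit: π = q_D(116 − 3q_D − 2q_E) − 30q_D.
∂π/∂q_D = 86 − 6q_D − 2q_E = 0 ⇒ q_D = 43/3 − (1/3)q_E.
Setting q_D = q_E in the reaction function: q_D = 43/3 − (1/3)q_D, so q_D = (43/3) / (4/3) = 10.75.
P_D = 116 − 3·10.75 − 2·10.75 = 62.25.
Profit = (62.25 − 30)·10.75 = 346.6875.

346.6875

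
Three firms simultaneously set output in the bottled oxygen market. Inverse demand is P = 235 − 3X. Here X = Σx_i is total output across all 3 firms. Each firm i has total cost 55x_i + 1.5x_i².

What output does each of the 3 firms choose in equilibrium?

12

A representative firm's profit is π_i = x_i(235 − 3X) − 55x_i − 1.5x_i², with X = x_i + Σ_{j≠i} x_j.
First-order condition: 180 − 9x_i − 3Σ_{j≠i} x_j = 0.
In a symmetric equilibrium every firm chooses the same x, so Σ_{j≠i} x_j = 2x. The condition becomes 180 − 15x = 0, giving x = 180/15 = 12.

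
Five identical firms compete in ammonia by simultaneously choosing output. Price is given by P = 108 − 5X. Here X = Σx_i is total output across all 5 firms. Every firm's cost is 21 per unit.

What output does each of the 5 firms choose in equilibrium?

A representative firm's profit is π_i = x_i(108 − 5X) − 21x_i, with X = x_i + Σ_{j≠i} x_j.
First-order condition: 87 − 10x_i − 5Σ_{j≠i} x_j = 0.
With identical firms, set every x_j = x: then 87 − 10x − 20x = 0, i.e. x = 87/30 = 2.9.

2.9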